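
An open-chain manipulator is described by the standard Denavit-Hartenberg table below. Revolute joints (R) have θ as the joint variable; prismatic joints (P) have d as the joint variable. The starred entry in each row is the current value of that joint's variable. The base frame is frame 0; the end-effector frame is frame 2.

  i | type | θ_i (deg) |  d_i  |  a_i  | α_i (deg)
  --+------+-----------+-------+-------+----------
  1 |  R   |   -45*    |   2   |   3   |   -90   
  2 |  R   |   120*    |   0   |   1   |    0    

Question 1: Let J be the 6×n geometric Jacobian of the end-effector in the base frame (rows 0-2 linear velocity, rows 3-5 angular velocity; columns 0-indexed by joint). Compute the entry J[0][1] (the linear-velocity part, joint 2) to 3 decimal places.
-0.612

axis z_1 = (0.7071,0.7071,0.0000); lever o_n−o_1 = (-0.3536,0.3536,-0.8660)
cross product → J_v[:, 1] = (-0.6124,0.6124,0.5000)
J_ω[:, 1] = z_1
entry J[0][1] = -0.6124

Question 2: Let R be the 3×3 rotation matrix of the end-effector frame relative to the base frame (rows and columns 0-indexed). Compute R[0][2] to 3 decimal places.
End-effector z-axis (col 2 of R) = (0.7071,0.7071,0.0000)
R[0][2] = 0.7071

0.707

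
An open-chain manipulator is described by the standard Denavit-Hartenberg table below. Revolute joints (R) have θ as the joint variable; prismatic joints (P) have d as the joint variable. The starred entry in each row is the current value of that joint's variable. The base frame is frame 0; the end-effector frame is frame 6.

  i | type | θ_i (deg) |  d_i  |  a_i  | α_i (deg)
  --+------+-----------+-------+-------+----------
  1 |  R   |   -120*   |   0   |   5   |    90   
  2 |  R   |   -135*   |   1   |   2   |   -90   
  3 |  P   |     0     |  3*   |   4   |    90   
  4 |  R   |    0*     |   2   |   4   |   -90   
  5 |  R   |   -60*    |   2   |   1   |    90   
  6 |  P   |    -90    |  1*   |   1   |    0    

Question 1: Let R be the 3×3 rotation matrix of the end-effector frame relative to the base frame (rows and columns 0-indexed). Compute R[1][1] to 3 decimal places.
0.739

End-effector y-axis (col 1 of R) = (-0.5732,0.7392,-0.3536)
R[1][1] = 0.7392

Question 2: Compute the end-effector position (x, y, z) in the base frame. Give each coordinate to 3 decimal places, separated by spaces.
after link 1: o_1 = (-2.5000, -4.3301, 0.0000)
after link 2: o_2 = (-2.6589, -2.6054, -1.4142)
after link 3: o_3 = (-2.3054, -1.9930, -6.3640)
after link 4: o_4 = (-2.6232, 1.4565, -9.1924)
after link 5: o_5 = (-3.9035, 0.9709, -10.9602)
after link 6: o_6 = (-4.2892, 1.3030, -9.6407)

-4.289 1.303 -9.641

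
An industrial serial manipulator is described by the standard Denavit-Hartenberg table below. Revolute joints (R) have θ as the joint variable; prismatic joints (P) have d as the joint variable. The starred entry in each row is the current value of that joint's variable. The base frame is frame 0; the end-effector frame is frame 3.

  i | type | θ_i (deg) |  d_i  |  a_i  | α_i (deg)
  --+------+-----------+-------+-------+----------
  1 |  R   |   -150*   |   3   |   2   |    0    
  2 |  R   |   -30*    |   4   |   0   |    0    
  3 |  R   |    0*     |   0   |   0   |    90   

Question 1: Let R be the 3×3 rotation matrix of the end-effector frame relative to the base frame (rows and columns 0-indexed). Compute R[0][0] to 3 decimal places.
End-effector x-axis (col 0 of R) = (-1.0000,0.0000,0.0000)
R[0][0] = -1.0000

-1.000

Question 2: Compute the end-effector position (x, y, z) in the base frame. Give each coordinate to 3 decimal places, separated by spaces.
after link 1: o_1 = (-1.7321, -1.0000, 3.0000)
after link 2: o_2 = (-1.7321, -1.0000, 7.0000)
after link 3: o_3 = (-1.7321, -1.0000, 7.0000)

-1.732 -1.000 7.000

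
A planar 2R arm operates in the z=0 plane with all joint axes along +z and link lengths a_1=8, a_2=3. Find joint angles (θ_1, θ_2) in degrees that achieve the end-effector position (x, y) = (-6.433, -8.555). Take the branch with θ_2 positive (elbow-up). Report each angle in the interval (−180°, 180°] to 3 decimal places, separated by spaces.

-134.996 29.995

cos θ_2 = (114.5715−8²−3²)/(2·8·3) = 0.8661; θ_2 = 29.9945° (elbow-up)
β = atan2(-8.5550,-6.4330) = -126.9416°; ψ = atan2(1.4998,10.5982) = 8.0544°
θ_1 = β − ψ = -134.9961°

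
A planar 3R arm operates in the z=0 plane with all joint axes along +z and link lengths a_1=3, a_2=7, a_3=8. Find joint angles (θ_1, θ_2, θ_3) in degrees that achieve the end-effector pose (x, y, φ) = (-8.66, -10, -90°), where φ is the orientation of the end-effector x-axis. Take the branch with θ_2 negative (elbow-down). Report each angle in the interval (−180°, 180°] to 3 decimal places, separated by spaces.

-123.987 -60.007 93.994

wrist centre = target − a_3·(cos φ, sin φ) = (-8.6600, -2.0000)
cos θ_2 = (78.9956−3²−7²)/(2·3·7) = 0.4999; θ_2 = -60.0069° (elbow-down)
β = atan2(-2.0000,-8.6600) = -166.9957°; ψ = atan2(-6.0626,6.4993) = -43.0091°
θ_1 = β − ψ = -123.9866°
θ_3 = φ − θ_1 − θ_2 = 93.9935° (wrapped to (-180°,180°])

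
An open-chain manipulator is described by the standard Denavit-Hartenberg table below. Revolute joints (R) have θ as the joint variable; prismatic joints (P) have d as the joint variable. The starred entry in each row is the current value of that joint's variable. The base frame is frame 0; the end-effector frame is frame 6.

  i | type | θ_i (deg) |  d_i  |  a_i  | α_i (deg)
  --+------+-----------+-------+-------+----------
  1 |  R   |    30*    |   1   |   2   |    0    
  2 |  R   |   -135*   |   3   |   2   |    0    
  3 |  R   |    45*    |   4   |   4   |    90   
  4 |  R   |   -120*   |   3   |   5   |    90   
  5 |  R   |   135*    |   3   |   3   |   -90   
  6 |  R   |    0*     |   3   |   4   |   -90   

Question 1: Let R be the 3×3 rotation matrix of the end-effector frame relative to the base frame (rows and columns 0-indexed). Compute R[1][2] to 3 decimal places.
-0.750

End-effector z-axis (col 2 of R) = (0.4330,-0.7500,-0.5000)
R[1][2] = -0.7500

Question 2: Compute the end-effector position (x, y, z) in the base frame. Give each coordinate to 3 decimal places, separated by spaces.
-2.614 -5.957 11.294

after link 1: o_1 = (1.7321, 1.0000, 1.0000)
after link 2: o_2 = (1.2144, -0.9319, 4.0000)
after link 3: o_3 = (3.2144, -4.3960, 8.0000)
after link 4: o_4 = (-0.6337, -3.7309, 3.6699)
after link 5: o_5 = (-3.2395, -3.4601, 7.0070)
after link 6: o_6 = (-2.6144, -5.9570, 11.2936)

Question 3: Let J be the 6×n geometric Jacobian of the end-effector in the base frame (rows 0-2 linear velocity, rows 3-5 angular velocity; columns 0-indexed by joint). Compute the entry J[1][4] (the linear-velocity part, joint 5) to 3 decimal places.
2.311

axis z_4 = (-0.4330,0.7500,0.5000); lever o_n−o_4 = (-1.9808,-2.2261,7.6237)
cross product → J_v[:, 4] = (6.8308,2.3108,2.4495)
J_ω[:, 4] = z_4
entry J[1][4] = 2.3108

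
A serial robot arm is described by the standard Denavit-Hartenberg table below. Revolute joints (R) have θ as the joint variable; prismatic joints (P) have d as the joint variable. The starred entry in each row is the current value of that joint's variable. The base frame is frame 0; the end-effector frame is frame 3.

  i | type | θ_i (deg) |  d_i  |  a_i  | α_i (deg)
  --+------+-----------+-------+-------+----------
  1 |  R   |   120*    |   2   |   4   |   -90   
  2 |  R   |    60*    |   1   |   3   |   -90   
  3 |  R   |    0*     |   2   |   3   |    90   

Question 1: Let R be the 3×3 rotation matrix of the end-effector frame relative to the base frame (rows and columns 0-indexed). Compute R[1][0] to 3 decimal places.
0.433

End-effector x-axis (col 0 of R) = (-0.2500,0.4330,-0.8660)
R[1][0] = 0.4330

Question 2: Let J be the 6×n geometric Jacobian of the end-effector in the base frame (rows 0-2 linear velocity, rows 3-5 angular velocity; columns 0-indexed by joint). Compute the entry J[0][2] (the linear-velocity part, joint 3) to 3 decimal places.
2.598

axis z_2 = (0.4330,-0.7500,-0.5000); lever o_n−o_2 = (0.1160,-0.2010,-3.5981)
cross product → J_v[:, 2] = (2.5981,1.5000,-0.0000)
J_ω[:, 2] = z_2
entry J[0][2] = 2.5981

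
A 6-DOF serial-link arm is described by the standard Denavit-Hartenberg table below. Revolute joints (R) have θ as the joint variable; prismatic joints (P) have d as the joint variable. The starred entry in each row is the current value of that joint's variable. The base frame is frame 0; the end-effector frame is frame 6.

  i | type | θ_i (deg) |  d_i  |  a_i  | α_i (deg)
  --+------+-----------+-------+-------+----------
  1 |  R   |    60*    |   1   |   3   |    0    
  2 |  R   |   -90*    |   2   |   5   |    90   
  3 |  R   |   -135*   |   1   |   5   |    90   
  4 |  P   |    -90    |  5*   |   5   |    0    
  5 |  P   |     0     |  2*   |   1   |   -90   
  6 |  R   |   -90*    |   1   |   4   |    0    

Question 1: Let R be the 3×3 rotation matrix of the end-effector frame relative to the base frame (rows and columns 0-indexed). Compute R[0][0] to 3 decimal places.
-0.612

End-effector x-axis (col 0 of R) = (-0.6124,0.3536,0.7071)
R[0][0] = -0.6124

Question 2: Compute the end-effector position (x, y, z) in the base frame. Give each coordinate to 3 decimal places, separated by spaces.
-2.080 10.439 6.536

after link 1: o_1 = (1.5000, 2.5981, 1.0000)
after link 2: o_2 = (5.8301, 0.0981, 3.0000)
after link 3: o_3 = (2.2683, 0.9998, -0.5355)
after link 4: o_4 = (1.7064, 7.0977, 3.0000)
after link 5: o_5 = (0.9817, 8.6708, 4.4142)
after link 6: o_6 = (-2.0802, 10.4386, 6.5355)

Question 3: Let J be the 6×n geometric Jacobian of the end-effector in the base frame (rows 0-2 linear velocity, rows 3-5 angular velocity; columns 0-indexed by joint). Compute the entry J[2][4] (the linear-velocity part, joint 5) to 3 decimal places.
0.707

prismatic axis z_4 = (-0.6124,0.3536,0.7071)
J_v[:, 4] = z_4; J_ω[:, 4] = (0,0,0)
entry J[2][4] = 0.7071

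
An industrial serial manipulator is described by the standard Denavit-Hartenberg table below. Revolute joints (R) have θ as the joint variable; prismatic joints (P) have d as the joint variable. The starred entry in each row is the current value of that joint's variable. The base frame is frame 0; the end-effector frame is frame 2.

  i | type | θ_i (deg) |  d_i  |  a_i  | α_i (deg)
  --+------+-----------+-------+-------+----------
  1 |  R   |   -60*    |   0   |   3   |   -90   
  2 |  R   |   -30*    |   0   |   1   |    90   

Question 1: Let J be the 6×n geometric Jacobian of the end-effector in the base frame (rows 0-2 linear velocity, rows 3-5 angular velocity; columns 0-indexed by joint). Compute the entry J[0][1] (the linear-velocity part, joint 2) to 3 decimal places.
axis z_1 = (0.8660,0.5000,0.0000); lever o_n−o_1 = (0.4330,-0.7500,0.5000)
cross product → J_v[:, 1] = (0.2500,-0.4330,-0.8660)
J_ω[:, 1] = z_1
entry J[0][1] = 0.2500

0.250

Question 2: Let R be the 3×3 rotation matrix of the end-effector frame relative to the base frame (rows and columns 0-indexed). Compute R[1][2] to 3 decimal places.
0.433

End-effector z-axis (col 2 of R) = (-0.2500,0.4330,0.8660)
R[1][2] = 0.4330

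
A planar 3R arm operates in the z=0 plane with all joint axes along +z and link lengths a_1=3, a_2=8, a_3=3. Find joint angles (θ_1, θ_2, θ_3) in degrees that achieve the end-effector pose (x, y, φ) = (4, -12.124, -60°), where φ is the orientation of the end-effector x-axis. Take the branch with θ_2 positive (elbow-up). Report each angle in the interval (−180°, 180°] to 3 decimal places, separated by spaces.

-120.007 60.009 -0.003

wrist centre = target − a_3·(cos φ, sin φ) = (2.5000, -9.5259)
cos θ_2 = (96.9932−3²−8²)/(2·3·8) = 0.4999; θ_2 = 60.0093° (elbow-up)
β = atan2(-9.5259,2.5000) = -75.2948°; ψ = atan2(6.9289,6.9989) = 44.7120°
θ_1 = β − ψ = -120.0068°
θ_3 = φ − θ_1 − θ_2 = -0.0025° (wrapped to (-180°,180°])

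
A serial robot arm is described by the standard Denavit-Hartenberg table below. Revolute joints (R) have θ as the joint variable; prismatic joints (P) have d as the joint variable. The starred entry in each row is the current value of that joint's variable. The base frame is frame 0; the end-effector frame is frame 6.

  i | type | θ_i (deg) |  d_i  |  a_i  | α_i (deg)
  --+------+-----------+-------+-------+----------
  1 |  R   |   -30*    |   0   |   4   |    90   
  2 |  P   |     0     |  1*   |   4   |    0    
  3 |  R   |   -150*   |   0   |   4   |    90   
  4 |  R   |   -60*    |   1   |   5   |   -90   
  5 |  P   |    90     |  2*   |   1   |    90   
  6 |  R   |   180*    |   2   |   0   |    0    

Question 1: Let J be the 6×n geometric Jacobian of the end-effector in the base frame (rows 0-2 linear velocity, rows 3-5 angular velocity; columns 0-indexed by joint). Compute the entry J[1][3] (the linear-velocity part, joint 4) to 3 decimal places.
axis z_3 = (-0.4330,0.2500,0.8660); lever o_n−o_3 = (-1.3929,6.6495,-2.6160)
cross product → J_v[:, 3] = (-6.4127,-2.3391,-2.5311)
J_ω[:, 3] = z_3
entry J[1][3] = -2.3391

-2.339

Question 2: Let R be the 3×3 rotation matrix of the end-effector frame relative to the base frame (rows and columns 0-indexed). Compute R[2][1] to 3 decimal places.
End-effector y-axis (col 1 of R) = (0.8995,0.0580,0.4330)
R[2][1] = 0.4330

0.433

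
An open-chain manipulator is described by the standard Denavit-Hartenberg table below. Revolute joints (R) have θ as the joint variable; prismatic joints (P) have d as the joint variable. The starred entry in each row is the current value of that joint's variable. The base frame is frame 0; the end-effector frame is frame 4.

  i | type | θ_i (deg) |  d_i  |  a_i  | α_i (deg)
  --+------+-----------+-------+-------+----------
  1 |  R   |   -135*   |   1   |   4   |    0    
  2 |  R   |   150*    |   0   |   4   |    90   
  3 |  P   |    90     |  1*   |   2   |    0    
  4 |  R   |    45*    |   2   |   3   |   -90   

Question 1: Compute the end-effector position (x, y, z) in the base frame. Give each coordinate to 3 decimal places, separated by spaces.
-0.237 -5.240 5.121

after link 1: o_1 = (-2.8284, -2.8284, 1.0000)
after link 2: o_2 = (1.0353, -1.7932, 1.0000)
after link 3: o_3 = (1.2941, -2.7591, 3.0000)
after link 4: o_4 = (-0.2373, -5.2400, 5.1213)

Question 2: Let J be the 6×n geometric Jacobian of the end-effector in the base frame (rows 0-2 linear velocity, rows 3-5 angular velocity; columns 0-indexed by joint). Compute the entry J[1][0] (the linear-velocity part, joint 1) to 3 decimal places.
-0.237

axis z_0 = ẑ; lever o_n−o_0 = (-0.2373,-5.2400,5.1213)
cross product → J_v[:, 0] = (5.2400,-0.2373,0.0000)
J_ω[:, 0] = z_0
entry J[1][0] = -0.2373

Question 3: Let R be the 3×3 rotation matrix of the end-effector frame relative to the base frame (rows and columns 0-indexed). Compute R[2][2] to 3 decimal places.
End-effector z-axis (col 2 of R) = (-0.6830,-0.1830,-0.7071)
R[2][2] = -0.7071

-0.707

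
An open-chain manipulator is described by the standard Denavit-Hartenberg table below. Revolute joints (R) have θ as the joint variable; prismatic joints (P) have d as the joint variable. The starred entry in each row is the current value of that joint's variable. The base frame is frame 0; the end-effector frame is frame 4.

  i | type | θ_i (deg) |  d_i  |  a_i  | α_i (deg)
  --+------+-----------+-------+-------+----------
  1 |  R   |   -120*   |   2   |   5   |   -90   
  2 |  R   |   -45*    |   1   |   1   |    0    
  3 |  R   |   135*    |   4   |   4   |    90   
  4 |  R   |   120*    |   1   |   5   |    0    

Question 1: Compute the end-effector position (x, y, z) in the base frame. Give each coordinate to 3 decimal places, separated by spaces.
4.727 -10.474 1.207

after link 1: o_1 = (-2.5000, -4.3301, 2.0000)
after link 2: o_2 = (-1.9875, -5.4425, 2.7071)
after link 3: o_3 = (1.4766, -7.4425, -1.2929)
after link 4: o_4 = (4.7266, -10.4736, 1.2071)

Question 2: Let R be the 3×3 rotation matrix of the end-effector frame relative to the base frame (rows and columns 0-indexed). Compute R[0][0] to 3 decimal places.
0.750

End-effector x-axis (col 0 of R) = (0.7500,-0.4330,0.5000)
R[0][0] = 0.7500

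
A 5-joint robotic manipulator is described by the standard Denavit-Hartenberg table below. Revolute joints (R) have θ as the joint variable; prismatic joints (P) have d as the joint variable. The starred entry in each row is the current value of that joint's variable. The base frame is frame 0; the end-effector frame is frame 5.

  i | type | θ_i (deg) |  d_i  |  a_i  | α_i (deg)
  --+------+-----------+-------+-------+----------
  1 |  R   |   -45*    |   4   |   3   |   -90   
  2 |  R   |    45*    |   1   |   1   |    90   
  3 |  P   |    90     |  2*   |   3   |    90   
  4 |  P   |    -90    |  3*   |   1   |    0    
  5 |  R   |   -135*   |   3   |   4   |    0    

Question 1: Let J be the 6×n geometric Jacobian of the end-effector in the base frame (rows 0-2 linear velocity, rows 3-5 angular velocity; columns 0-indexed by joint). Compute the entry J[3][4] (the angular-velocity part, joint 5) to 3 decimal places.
0.500

axis z_4 = (0.5000,-0.5000,-0.7071); lever o_n−o_4 = (0.9142,-4.9142,-0.1213)
cross product → J_v[:, 4] = (-3.4142,-0.5858,-2.0000)
J_ω[:, 4] = z_4
entry J[3][4] = 0.5000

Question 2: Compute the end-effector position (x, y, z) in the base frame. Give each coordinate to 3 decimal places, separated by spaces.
8.364 -6.707 1.757

after link 1: o_1 = (2.1213, -2.1213, 4.0000)
after link 2: o_2 = (3.3284, -1.9142, 3.2929)
after link 3: o_3 = (6.4497, -0.7929, 4.7071)
after link 4: o_4 = (7.4497, -1.7929, 1.8787)
after link 5: o_5 = (8.3640, -6.7071, 1.7574)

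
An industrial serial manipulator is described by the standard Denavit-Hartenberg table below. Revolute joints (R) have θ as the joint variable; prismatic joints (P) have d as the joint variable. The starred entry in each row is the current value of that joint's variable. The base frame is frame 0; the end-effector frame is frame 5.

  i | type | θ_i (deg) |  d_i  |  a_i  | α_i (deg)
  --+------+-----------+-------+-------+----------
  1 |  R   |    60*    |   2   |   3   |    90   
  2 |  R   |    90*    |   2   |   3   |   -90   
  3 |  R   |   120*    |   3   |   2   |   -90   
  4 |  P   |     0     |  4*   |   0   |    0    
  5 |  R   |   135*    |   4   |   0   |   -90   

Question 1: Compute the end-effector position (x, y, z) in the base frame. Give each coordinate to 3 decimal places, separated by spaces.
3.696 -2.134 -2.928

after link 1: o_1 = (1.5000, 2.5981, 2.0000)
after link 2: o_2 = (3.2321, 1.5981, 5.0000)
after link 3: o_3 = (0.2321, -0.1340, 4.0000)
after link 4: o_4 = (1.9641, -1.1340, 0.5359)
after link 5: o_5 = (3.6962, -2.1340, -2.9282)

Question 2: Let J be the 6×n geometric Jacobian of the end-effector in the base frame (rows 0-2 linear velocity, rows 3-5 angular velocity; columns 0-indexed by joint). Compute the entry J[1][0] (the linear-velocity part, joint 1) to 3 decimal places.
axis z_0 = ẑ; lever o_n−o_0 = (3.6962,-2.1340,-2.9282)
cross product → J_v[:, 0] = (2.1340,3.6962,-0.0000)
J_ω[:, 0] = z_0
entry J[1][0] = 3.6962

3.696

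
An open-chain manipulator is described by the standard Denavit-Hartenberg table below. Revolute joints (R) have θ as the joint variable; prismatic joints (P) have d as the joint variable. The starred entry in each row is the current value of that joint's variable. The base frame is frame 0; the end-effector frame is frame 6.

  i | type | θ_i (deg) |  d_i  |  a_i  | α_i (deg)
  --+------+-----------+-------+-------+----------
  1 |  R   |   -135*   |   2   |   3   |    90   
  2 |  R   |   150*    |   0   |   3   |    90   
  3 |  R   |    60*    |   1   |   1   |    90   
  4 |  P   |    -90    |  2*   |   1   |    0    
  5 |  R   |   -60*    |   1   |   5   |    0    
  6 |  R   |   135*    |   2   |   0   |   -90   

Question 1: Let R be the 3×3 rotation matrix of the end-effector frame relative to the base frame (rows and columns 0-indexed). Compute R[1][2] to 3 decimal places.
End-effector z-axis (col 2 of R) = (-0.4208,-0.1038,0.9012)
R[1][2] = -0.1038

-0.104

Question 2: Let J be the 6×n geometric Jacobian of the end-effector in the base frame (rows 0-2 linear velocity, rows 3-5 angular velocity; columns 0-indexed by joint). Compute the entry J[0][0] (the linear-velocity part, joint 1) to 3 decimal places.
axis z_0 = ẑ; lever o_n−o_0 = (6.0387,-1.5754,2.6675)
cross product → J_v[:, 0] = (1.5754,6.0387,-0.0000)
J_ω[:, 0] = z_0
entry J[0][0] = 1.5754

1.575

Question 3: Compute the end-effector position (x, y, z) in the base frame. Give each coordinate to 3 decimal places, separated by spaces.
after link 1: o_1 = (-2.1213, -2.1213, 2.0000)
after link 2: o_2 = (-0.2842, -0.2842, 3.5000)
after link 3: o_3 = (-0.9439, 0.2808, 4.6160)
after link 4: o_4 = (1.1774, 0.9879, 4.6160)
after link 5: o_5 = (4.2710, -1.9289, 1.8014)
after link 6: o_6 = (6.0387, -1.5754, 2.6675)

6.039 -1.575 2.667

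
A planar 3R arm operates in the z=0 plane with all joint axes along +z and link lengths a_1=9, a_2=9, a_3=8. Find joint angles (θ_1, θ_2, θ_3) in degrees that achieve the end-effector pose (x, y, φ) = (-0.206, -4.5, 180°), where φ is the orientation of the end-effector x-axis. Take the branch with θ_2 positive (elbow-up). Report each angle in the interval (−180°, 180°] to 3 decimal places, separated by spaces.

wrist centre = target − a_3·(cos φ, sin φ) = (7.7940, -4.5000)
cos θ_2 = (80.9964−9²−9²)/(2·9·9) = -0.5000; θ_2 = 120.0015° (elbow-up)
β = atan2(-4.5000,7.7940) = -30.0007°; ψ = atan2(7.7941,4.4998) = 60.0007°
θ_1 = β − ψ = -90.0015°
θ_3 = φ − θ_1 − θ_2 = 150.0000° (wrapped to (-180°,180°])

-90.001 120.001 150.000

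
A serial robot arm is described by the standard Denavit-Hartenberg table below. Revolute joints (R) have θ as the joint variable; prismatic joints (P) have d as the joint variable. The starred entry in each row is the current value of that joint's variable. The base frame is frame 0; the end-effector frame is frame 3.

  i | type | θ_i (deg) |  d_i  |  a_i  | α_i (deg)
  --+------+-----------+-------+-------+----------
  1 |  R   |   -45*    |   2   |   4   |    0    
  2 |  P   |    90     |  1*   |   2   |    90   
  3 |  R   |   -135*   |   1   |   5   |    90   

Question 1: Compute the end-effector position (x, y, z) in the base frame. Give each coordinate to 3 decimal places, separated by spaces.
after link 1: o_1 = (2.8284, -2.8284, 2.0000)
after link 2: o_2 = (4.2426, -1.4142, 3.0000)
after link 3: o_3 = (2.4497, -4.6213, -0.5355)

2.450 -4.621 -0.536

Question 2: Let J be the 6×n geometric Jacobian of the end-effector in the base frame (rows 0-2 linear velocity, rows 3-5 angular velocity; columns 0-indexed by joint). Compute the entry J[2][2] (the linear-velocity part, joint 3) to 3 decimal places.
axis z_2 = (0.7071,-0.7071,0.0000); lever o_n−o_2 = (-1.7929,-3.2071,-3.5355)
cross product → J_v[:, 2] = (2.5000,2.5000,-3.5355)
J_ω[:, 2] = z_2
entry J[2][2] = -3.5355

-3.536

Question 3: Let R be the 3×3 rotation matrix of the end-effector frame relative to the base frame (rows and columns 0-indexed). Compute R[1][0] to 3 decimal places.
-0.500

End-effector x-axis (col 0 of R) = (-0.5000,-0.5000,-0.7071)
R[1][0] = -0.5000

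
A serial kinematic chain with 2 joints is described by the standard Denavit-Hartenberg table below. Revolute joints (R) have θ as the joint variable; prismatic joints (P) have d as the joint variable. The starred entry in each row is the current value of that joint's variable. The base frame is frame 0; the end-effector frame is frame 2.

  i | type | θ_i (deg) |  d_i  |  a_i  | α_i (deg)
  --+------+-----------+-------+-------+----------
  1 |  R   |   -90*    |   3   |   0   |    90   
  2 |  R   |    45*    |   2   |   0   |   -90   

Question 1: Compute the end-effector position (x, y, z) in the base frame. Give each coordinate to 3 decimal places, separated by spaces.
-2.000 -0.000 3.000

after link 1: o_1 = (0.0000, 0.0000, 3.0000)
after link 2: o_2 = (-2.0000, -0.0000, 3.0000)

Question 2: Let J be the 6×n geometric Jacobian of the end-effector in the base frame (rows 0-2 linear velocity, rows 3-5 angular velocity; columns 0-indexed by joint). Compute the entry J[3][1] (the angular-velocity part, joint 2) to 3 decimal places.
-1.000

axis z_1 = (-1.0000,-0.0000,0.0000); lever o_n−o_1 = (-2.0000,-0.0000,0.0000)
cross product → J_v[:, 1] = (0.0000,-0.0000,0.0000)
J_ω[:, 1] = z_1
entry J[3][1] = -1.0000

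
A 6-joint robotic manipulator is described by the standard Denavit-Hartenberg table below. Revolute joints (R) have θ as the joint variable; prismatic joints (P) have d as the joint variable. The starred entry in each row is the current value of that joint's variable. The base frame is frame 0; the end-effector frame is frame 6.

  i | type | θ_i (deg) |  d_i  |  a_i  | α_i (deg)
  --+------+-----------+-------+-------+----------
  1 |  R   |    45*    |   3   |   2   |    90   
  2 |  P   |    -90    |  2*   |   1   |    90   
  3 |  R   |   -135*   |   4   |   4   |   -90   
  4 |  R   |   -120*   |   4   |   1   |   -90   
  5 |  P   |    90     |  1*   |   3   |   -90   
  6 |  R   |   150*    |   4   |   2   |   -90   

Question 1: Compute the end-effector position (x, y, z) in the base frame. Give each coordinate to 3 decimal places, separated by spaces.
-2.279 3.125 3.957

after link 1: o_1 = (1.4142, 1.4142, 3.0000)
after link 2: o_2 = (2.8284, -0.0000, 2.0000)
after link 3: o_3 = (-2.0000, -0.8284, 4.8284)
after link 4: o_4 = (-4.3624, 0.3092, 1.6464)
after link 5: o_5 = (-3.6489, -1.1113, 4.3801)
after link 6: o_6 = (-2.2789, 3.1247, 3.9572)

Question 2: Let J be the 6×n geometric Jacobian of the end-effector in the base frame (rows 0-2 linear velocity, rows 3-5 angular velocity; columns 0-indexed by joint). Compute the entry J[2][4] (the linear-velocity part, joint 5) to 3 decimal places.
prismatic axis z_4 = (-0.7866,0.0795,0.6124)
J_v[:, 4] = z_4; J_ω[:, 4] = (0,0,0)
entry J[2][4] = 0.6124

0.612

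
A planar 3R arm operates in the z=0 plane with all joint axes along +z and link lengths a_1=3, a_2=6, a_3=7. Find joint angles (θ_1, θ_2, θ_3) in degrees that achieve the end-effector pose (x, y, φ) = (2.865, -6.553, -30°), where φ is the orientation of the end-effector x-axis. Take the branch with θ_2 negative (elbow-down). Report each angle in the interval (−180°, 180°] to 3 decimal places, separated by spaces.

-29.993 -135.003 134.996

wrist centre = target − a_3·(cos φ, sin φ) = (-3.1972, -3.0530)
cos θ_2 = (19.5428−3²−6²)/(2·3·6) = -0.7071; θ_2 = -135.0032° (elbow-down)
β = atan2(-3.0530,-3.1972) = -136.3215°; ψ = atan2(-4.2424,-1.2429) = -106.3287°
θ_1 = β − ψ = -29.9927°
θ_3 = φ − θ_1 − θ_2 = 134.9959° (wrapped to (-180°,180°])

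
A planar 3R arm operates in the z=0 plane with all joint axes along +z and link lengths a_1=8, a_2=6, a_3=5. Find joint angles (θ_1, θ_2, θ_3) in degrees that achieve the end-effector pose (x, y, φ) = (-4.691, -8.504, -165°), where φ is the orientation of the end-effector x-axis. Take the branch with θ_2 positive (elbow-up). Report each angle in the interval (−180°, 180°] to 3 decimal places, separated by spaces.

wrist centre = target − a_3·(cos φ, sin φ) = (0.1386, -7.2099)
cos θ_2 = (52.0019−8²−6²)/(2·8·6) = -0.5000; θ_2 = 119.9987° (elbow-up)
β = atan2(-7.2099,0.1386) = -88.8985°; ψ = atan2(5.1962,5.0001) = 46.1018°
θ_1 = β − ψ = -135.0003°
θ_3 = φ − θ_1 − θ_2 = -149.9984° (wrapped to (-180°,180°])

-135.000 119.999 -149.998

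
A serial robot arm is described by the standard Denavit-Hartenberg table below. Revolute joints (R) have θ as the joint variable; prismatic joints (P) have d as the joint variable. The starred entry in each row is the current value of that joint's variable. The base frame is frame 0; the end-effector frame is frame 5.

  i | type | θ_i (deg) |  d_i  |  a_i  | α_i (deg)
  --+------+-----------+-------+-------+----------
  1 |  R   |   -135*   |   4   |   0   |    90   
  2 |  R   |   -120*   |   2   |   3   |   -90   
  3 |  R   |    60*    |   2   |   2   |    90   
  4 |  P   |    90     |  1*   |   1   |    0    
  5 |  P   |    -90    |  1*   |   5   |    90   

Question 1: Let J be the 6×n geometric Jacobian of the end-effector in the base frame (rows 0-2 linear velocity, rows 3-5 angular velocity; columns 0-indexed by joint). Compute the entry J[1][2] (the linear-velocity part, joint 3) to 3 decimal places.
-5.489

axis z_2 = (-0.6124,-0.6124,-0.5000); lever o_n−o_2 = (3.5922,-3.5668,-6.0311)
cross product → J_v[:, 2] = (1.9099,-5.4894,4.3840)
J_ω[:, 2] = z_2
entry J[1][2] = -5.4894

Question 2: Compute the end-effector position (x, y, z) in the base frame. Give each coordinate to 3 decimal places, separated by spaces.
3.239 -1.092 -4.629

after link 1: o_1 = (0.0000, 0.0000, 4.0000)
after link 2: o_2 = (-0.3536, 2.4749, 1.4019)
after link 3: o_3 = (-0.0000, 0.3789, -0.4641)
after link 4: o_4 = (-0.6597, 0.4263, -1.7141)
after link 5: o_5 = (3.2386, -1.0919, -4.6292)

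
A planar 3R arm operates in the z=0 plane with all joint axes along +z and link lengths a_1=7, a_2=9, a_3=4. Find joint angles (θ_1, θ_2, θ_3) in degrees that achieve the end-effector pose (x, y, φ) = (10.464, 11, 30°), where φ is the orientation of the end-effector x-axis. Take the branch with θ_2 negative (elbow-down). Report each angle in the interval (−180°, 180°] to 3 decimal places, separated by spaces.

wrist centre = target − a_3·(cos φ, sin φ) = (6.9999, 9.0000)
cos θ_2 = (129.9986−7²−9²)/(2·7·9) = -0.0000; θ_2 = -90.0006° (elbow-down)
β = atan2(9.0000,6.9999) = 52.1254°; ψ = atan2(-9.0000,6.9999) = -52.1254°
θ_1 = β − ψ = 104.2508°
θ_3 = φ − θ_1 − θ_2 = 15.7498° (wrapped to (-180°,180°])

104.251 -90.001 15.750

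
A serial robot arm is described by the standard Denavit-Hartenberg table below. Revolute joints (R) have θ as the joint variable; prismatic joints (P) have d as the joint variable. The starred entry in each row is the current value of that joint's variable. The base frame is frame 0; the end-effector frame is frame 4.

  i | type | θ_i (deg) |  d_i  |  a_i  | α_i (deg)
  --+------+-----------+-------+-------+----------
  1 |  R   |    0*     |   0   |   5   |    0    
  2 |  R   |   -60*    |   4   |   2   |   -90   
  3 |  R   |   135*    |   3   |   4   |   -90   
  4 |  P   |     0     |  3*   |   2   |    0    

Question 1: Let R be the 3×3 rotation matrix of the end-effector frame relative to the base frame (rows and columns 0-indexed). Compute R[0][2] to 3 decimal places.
-0.354

End-effector z-axis (col 2 of R) = (-0.3536,0.6124,0.7071)
R[0][2] = -0.3536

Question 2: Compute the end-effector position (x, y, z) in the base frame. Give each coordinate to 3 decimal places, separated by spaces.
after link 1: o_1 = (5.0000, 0.0000, 0.0000)
after link 2: o_2 = (6.0000, -1.7321, 4.0000)
after link 3: o_3 = (7.1839, 2.2174, 1.1716)
after link 4: o_4 = (5.4161, 5.2793, 1.8787)

5.416 5.279 1.879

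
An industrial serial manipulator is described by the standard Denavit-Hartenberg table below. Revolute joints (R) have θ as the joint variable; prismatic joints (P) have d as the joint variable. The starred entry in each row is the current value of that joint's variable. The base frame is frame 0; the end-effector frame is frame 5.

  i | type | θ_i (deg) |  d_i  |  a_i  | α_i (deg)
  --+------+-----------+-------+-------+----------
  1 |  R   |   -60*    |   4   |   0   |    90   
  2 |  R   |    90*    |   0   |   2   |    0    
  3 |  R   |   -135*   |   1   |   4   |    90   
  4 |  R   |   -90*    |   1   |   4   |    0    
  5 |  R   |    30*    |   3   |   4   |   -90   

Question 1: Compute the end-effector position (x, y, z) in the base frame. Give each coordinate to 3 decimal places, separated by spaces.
after link 1: o_1 = (0.0000, 0.0000, 4.0000)
after link 2: o_2 = (0.0000, -0.0000, 6.0000)
after link 3: o_3 = (0.5482, -2.9495, 3.1716)
after link 4: o_4 = (3.6587, -0.3371, 2.4645)
after link 5: o_5 = (6.3052, 2.0073, -1.0711)

6.305 2.007 -1.071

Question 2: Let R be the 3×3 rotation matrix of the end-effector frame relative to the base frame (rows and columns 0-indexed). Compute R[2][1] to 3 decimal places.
End-effector y-axis (col 1 of R) = (0.3536,-0.6124,0.7071)
R[2][1] = 0.7071

0.707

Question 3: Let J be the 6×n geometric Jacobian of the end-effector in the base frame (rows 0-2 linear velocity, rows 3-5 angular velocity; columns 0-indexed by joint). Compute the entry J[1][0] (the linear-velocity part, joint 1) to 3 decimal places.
6.305

axis z_0 = ẑ; lever o_n−o_0 = (6.3052,2.0073,-1.0711)
cross product → J_v[:, 0] = (-2.0073,6.3052,0.0000)
J_ω[:, 0] = z_0
entry J[1][0] = 6.3052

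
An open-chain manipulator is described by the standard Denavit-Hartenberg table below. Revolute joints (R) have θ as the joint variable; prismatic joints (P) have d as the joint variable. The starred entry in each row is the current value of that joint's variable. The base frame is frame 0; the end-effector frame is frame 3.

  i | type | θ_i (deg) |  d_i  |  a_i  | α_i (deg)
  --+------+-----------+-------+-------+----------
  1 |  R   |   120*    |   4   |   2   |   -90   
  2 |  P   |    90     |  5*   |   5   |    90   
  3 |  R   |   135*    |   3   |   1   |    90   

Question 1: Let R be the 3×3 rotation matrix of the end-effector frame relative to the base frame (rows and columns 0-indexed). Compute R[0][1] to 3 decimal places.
-0.500

End-effector y-axis (col 1 of R) = (-0.5000,0.8660,0.0000)
R[0][1] = -0.5000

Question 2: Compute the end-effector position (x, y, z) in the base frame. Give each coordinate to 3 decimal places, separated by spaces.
-7.442 1.477 -0.293

after link 1: o_1 = (-1.0000, 1.7321, 4.0000)
after link 2: o_2 = (-5.3301, -0.7679, -1.0000)
after link 3: o_3 = (-7.4425, 1.4766, -0.2929)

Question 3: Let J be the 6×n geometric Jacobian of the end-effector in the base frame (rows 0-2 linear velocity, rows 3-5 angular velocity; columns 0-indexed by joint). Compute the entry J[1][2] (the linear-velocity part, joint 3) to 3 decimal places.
0.354

axis z_2 = (-0.5000,0.8660,0.0000); lever o_n−o_2 = (-2.1124,2.2445,0.7071)
cross product → J_v[:, 2] = (0.6124,0.3536,0.7071)
J_ω[:, 2] = z_2
entry J[1][2] = 0.3536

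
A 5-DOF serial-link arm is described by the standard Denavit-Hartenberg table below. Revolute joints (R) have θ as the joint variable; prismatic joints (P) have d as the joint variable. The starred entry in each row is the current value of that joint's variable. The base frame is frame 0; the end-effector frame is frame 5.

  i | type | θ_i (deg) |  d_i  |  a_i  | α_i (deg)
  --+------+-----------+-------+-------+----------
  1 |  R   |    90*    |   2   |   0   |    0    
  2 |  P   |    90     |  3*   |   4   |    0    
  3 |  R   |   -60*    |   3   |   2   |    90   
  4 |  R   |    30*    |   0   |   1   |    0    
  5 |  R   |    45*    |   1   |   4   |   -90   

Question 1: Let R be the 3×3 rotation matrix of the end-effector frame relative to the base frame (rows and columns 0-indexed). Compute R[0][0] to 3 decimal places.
-0.129

End-effector x-axis (col 0 of R) = (-0.1294,0.2241,0.9659)
R[0][0] = -0.1294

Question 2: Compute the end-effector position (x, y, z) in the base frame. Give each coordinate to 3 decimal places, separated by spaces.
-5.085 3.879 12.364

after link 1: o_1 = (0.0000, 0.0000, 2.0000)
after link 2: o_2 = (-4.0000, 0.0000, 5.0000)
after link 3: o_3 = (-5.0000, 1.7321, 8.0000)
after link 4: o_4 = (-5.4330, 2.4821, 8.5000)
after link 5: o_5 = (-5.0846, 3.8786, 12.3637)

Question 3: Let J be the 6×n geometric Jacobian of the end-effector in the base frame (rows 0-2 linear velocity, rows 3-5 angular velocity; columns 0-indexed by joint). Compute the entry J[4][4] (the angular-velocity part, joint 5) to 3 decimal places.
0.500

axis z_4 = (0.8660,0.5000,0.0000); lever o_n−o_4 = (0.3484,1.3966,3.8637)
cross product → J_v[:, 4] = (1.9319,-3.3461,1.0353)
J_ω[:, 4] = z_4
entry J[4][4] = 0.5000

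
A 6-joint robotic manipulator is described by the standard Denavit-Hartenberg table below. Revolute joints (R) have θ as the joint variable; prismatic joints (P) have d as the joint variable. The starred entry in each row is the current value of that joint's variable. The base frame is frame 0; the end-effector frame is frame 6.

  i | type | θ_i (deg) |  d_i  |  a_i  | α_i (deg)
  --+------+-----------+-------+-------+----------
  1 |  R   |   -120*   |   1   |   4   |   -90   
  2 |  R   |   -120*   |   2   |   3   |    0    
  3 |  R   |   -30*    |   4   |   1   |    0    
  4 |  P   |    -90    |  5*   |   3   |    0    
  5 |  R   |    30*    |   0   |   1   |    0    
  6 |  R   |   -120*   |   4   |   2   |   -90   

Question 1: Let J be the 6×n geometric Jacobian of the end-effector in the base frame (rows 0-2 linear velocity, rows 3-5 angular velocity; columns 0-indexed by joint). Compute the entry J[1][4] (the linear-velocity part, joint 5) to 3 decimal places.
1.299

axis z_4 = (0.8660,-0.5000,0.0000); lever o_n−o_4 = (3.0311,-2.7500,-1.5000)
cross product → J_v[:, 4] = (0.7500,1.2990,-0.8660)
J_ω[:, 4] = z_4
entry J[1][4] = 1.2990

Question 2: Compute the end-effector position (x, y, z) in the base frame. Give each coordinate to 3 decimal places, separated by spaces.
12.490 -8.366 0.000

after link 1: o_1 = (-2.0000, -3.4641, 1.0000)
after link 2: o_2 = (0.4821, -3.1651, 3.5981)
after link 3: o_3 = (4.3792, -4.4151, 4.0981)
after link 4: o_4 = (9.4593, -5.6160, 1.5000)
after link 5: o_5 = (9.8923, -4.8660, 1.0000)
after link 6: o_6 = (12.4904, -8.3660, 0.0000)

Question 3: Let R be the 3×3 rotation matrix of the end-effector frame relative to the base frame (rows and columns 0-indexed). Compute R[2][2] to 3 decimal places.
End-effector z-axis (col 2 of R) = (0.2500,0.4330,-0.8660)
R[2][2] = -0.8660

-0.866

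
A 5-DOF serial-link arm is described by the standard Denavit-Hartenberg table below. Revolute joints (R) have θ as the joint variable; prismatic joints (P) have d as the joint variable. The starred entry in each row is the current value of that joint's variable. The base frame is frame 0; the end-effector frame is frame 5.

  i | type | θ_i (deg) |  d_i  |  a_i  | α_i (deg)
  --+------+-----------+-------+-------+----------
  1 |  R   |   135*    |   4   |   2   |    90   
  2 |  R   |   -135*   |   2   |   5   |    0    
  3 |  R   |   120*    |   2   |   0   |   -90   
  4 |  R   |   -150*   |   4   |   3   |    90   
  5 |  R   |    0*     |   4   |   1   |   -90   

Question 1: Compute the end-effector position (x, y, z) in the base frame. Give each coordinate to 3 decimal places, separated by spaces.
5.879 -2.293 5.742

after link 1: o_1 = (-1.4142, 1.4142, 4.0000)
after link 2: o_2 = (2.5000, 0.3284, 0.4645)
after link 3: o_3 = (3.9142, 1.7426, 0.4645)
after link 4: o_4 = (6.0173, 1.7608, 5.0006)
after link 5: o_5 = (5.8789, -2.2926, 5.7424)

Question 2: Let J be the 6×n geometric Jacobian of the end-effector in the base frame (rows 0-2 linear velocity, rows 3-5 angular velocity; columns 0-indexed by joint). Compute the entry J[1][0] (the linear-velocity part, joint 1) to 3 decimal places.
axis z_0 = ẑ; lever o_n−o_0 = (5.8789,-2.2926,5.7424)
cross product → J_v[:, 0] = (2.2926,5.8789,-0.0000)
J_ω[:, 0] = z_0
entry J[1][0] = 5.8789

5.879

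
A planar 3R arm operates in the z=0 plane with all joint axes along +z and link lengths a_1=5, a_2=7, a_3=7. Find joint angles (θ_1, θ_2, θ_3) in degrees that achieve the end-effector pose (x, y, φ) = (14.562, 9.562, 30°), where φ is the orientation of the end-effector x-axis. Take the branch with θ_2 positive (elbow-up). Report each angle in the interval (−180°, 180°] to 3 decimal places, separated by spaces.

-0.003 60.005 -30.002

wrist centre = target − a_3·(cos φ, sin φ) = (8.4998, 6.0620)
cos θ_2 = (108.9948−5²−7²)/(2·5·7) = 0.4999; θ_2 = 60.0049° (elbow-up)
β = atan2(6.0620,8.4998) = 35.4961°; ψ = atan2(6.0625,8.4995) = 35.4994°
θ_1 = β − ψ = -0.0032°
θ_3 = φ − θ_1 − θ_2 = -30.0017° (wrapped to (-180°,180°])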